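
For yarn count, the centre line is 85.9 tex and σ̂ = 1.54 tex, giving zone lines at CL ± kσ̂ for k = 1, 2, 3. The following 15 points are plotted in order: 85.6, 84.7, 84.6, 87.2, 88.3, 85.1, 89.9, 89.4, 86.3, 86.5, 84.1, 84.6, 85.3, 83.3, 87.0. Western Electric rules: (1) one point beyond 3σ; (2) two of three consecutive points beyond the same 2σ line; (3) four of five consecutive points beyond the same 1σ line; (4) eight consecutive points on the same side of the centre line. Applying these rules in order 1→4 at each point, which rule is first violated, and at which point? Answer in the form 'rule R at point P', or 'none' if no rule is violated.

Zone of each point (C = within 1σ̂, B = 1σ̂–2σ̂, A = 2σ̂–3σ̂, * = beyond 3σ̂; sign = side of CL): 1:-C, 2:-C, 3:-C, 4:+C, 5:+B, 6:-C, 7:+A, 8:+A, 9:+C, 10:+C, 11:-B, 12:-C, 13:-C, 14:-B, 15:+C
Rule 2 (two of three consecutive points beyond the same 2σ limit) is satisfied at point 8.

rule 2 at point 8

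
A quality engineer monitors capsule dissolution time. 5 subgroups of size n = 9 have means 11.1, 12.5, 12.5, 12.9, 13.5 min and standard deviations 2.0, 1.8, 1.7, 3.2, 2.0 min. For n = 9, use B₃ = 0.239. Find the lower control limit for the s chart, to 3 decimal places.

0.511

s̄ = (2.0 + 1.8 + 1.7 + 3.2 + 2.0) / 5 = 2.1400
LCL_s = B₃·s̄ = 0.239 × 2.1400 = 0.5115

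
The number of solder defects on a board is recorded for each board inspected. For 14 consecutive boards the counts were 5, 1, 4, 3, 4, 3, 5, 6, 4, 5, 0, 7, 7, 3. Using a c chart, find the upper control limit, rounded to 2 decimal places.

c̄ = (5 + 1 + 4 + 3 + 4 + 3 + 5 + 6 + 4 + 5 + 0 + 7 + 7 + 3) / 14 = 57 / 14 = 4.0714
UCL = c̄ + 3√c̄ = 4.0714 + 3 × √4.0714 = 4.0714 + 3 × 2.0178 = 10.1248

10.12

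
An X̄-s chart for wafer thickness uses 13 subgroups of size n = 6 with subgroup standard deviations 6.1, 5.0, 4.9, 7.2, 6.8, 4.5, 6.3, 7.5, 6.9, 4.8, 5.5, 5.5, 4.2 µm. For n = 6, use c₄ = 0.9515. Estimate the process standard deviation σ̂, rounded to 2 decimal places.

6.08

s̄ = (6.1 + 5.0 + 4.9 + 7.2 + 6.8 + 4.5 + 6.3 + 7.5 + 6.9 + 4.8 + 5.5 + 5.5 + 4.2) / 13 = 5.7846
σ̂ = s̄ / c₄ = 5.7846 / 0.9515 = 6.0795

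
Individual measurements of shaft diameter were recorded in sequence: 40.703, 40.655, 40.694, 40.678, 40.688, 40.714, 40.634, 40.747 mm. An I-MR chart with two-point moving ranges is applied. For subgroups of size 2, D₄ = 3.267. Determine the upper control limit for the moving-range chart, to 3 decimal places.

0.155

Moving ranges: 0.048, 0.039, 0.016, 0.010, 0.026, 0.080, 0.113; M̄R̄ = 0.3320 / 7 = 0.0474
UCL_MR = D₄·M̄R̄ = 3.267 × 0.0474 = 0.1549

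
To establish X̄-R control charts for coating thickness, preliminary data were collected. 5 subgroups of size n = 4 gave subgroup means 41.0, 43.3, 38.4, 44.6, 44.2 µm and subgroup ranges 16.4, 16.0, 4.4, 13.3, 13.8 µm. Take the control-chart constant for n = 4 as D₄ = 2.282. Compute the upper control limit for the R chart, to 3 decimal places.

29.164

R̄ = (16.4 + 16.0 + 4.4 + 13.3 + 13.8) / 5 = 63.9000 / 5 = 12.7800
UCL_R = D₄·R̄ = 2.282 × 12.7800 = 29.1640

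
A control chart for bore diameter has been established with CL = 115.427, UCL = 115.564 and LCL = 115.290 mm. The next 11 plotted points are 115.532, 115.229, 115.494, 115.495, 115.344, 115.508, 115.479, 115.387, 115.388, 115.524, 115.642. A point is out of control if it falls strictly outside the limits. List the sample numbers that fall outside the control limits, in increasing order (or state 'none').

Compare each point to [115.290, 115.564]: sample 2 = 115.229 < LCL; sample 11 = 115.642 > UCL.

2, 11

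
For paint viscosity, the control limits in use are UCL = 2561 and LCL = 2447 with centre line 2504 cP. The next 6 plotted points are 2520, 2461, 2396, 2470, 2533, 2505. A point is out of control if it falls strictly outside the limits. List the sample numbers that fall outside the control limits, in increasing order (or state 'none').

Compare each point to [2447, 2561]: sample 3 = 2396 < LCL.

3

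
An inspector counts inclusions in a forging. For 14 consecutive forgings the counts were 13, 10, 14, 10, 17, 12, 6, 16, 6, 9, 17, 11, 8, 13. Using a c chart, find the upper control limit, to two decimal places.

c̄ = (13 + 10 + 14 + 10 + 17 + 12 + 6 + 16 + 6 + 9 + 17 + 11 + 8 + 13) / 14 = 162 / 14 = 11.5714
UCL = c̄ + 3√c̄ = 11.5714 + 3 × √11.5714 = 11.5714 + 3 × 3.4017 = 21.7765

21.78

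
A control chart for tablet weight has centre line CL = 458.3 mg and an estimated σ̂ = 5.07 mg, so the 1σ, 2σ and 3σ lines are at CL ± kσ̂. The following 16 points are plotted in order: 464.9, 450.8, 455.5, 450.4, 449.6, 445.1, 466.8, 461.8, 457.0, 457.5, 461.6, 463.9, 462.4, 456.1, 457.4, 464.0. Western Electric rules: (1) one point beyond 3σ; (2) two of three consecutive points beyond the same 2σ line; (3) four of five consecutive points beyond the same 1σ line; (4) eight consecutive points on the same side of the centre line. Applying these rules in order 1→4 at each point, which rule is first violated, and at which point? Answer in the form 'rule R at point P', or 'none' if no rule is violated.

Zone of each point (C = within 1σ̂, B = 1σ̂–2σ̂, A = 2σ̂–3σ̂, * = beyond 3σ̂; sign = side of CL): 1:+B, 2:-B, 3:-C, 4:-B, 5:-B, 6:-A, 7:+B, 8:+C, 9:-C, 10:-C, 11:+C, 12:+B, 13:+C, 14:-C, 15:-C, 16:+B
Rule 3 (four of five consecutive points beyond the same 1σ limit) is satisfied at point 6.

rule 3 at point 6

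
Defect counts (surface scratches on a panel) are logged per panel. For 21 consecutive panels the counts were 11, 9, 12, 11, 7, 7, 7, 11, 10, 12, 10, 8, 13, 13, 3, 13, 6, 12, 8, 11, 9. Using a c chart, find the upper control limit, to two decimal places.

18.99

c̄ = (11 + 9 + 12 + 11 + 7 + 7 + 7 + 11 + 10 + 12 + 10 + 8 + 13 + 13 + 3 + 13 + 6 + 12 + 8 + 11 + 9) / 21 = 203 / 21 = 9.6667
UCL = c̄ + 3√c̄ = 9.6667 + 3 × √9.6667 = 9.6667 + 3 × 3.1091 = 18.9940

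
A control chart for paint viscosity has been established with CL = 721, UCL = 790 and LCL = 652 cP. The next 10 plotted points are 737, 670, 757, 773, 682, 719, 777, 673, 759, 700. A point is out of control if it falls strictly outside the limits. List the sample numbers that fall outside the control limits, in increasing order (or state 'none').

none

All 10 points lie within [652, 790].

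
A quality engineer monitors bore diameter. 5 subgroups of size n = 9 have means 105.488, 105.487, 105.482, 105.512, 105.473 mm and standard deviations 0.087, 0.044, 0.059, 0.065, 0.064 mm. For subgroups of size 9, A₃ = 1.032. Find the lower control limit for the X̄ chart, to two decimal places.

105.42

X̄̄ = (105.488 + 105.487 + 105.482 + 105.512 + 105.473) / 5 = 105.4884
s̄ = (0.087 + 0.044 + 0.059 + 0.065 + 0.064) / 5 = 0.0638
LCL = X̄̄ − A₃·s̄ = 105.4884 − 1.032 × 0.0638 = 105.4226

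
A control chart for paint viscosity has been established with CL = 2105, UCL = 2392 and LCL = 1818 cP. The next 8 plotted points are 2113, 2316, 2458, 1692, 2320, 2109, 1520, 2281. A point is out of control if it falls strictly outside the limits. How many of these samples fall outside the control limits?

3

Compare each point to [1818, 2392]: sample 3 = 2458 > UCL; sample 4 = 1692 < LCL; sample 7 = 1520 < LCL.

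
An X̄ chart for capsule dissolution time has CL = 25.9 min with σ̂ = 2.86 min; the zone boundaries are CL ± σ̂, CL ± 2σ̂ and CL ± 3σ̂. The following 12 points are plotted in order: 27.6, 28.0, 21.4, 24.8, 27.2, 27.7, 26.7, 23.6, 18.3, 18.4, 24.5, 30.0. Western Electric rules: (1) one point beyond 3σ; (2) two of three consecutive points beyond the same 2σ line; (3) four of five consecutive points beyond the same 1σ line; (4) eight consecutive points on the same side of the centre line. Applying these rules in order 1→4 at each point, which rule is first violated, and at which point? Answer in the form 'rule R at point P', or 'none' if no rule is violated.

rule 2 at point 10

Zone of each point (C = within 1σ̂, B = 1σ̂–2σ̂, A = 2σ̂–3σ̂, * = beyond 3σ̂; sign = side of CL): 1:+C, 2:+C, 3:-B, 4:-C, 5:+C, 6:+C, 7:+C, 8:-C, 9:-A, 10:-A, 11:-C, 12:+B
Rule 2 (two of three consecutive points beyond the same 2σ limit) is satisfied at point 10.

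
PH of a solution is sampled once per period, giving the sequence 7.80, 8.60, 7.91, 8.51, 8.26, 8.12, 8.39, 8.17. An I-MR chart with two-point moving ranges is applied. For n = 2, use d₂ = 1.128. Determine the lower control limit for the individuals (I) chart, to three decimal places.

7.092

X̄ = (7.80 + 8.60 + 7.91 + 8.51 + 8.26 + 8.12 + 8.39 + 8.17) / 8 = 8.2200
Moving ranges: 0.80, 0.69, 0.60, 0.25, 0.14, 0.27, 0.22; M̄R̄ = 2.9700 / 7 = 0.4243
LCL = X̄ − 3·M̄R̄/d₂ = 8.2200 − 3 × 0.4243 / 1.128 = 7.0916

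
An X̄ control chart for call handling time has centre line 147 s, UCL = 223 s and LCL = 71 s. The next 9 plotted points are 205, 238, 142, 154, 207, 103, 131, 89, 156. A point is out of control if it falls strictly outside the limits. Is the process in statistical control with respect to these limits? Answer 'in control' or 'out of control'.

out of control

Compare each point to [71, 223]: sample 2 = 238 > UCL.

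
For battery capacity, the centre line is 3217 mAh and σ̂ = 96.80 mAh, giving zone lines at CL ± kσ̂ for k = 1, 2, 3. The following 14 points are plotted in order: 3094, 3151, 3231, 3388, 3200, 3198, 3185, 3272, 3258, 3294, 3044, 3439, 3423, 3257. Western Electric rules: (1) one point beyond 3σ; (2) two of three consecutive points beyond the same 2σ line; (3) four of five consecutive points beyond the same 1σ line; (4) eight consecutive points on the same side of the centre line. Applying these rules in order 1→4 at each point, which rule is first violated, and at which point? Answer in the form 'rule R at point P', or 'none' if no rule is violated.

rule 2 at point 13

Zone of each point (C = within 1σ̂, B = 1σ̂–2σ̂, A = 2σ̂–3σ̂, * = beyond 3σ̂; sign = side of CL): 1:-B, 2:-C, 3:+C, 4:+B, 5:-C, 6:-C, 7:-C, 8:+C, 9:+C, 10:+C, 11:-B, 12:+A, 13:+A, 14:+C
Rule 2 (two of three consecutive points beyond the same 2σ limit) is satisfied at point 13.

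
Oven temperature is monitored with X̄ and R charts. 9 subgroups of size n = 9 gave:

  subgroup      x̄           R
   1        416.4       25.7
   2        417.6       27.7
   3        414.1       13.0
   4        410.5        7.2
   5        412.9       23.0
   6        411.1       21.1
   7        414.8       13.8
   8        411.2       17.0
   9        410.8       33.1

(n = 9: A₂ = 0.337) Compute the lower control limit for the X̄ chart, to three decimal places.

X̄̄ = (416.4 + 417.6 + 414.1 + 410.5 + 412.9 + 411.1 + 414.8 + 411.2 + 410.8) / 9 = 3719.4000 / 9 = 413.2667
R̄ = (25.7 + 27.7 + 13.0 + 7.2 + 23.0 + 21.1 + 13.8 + 17.0 + 33.1) / 9 = 181.6000 / 9 = 20.1778
LCL = X̄̄ − A₂·R̄ = 413.2667 − 0.337 × 20.1778 = 406.4668

406.467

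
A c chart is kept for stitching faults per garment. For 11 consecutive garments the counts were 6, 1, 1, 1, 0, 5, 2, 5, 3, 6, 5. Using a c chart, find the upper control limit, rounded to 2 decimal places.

c̄ = (6 + 1 + 1 + 1 + 0 + 5 + 2 + 5 + 3 + 6 + 5) / 11 = 35 / 11 = 3.1818
UCL = c̄ + 3√c̄ = 3.1818 + 3 × √3.1818 = 3.1818 + 3 × 1.7838 = 8.5331

8.53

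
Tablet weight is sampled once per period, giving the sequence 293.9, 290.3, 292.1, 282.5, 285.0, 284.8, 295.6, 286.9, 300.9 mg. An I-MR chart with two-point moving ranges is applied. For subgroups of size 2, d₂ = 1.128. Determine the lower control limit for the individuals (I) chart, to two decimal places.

273.20

X̄ = (293.9 + 290.3 + 292.1 + 282.5 + 285.0 + 284.8 + 295.6 + 286.9 + 300.9) / 9 = 290.2222
Moving ranges: 3.6, 1.8, 9.6, 2.5, 0.2, 10.8, 8.7, 14.0; M̄R̄ = 51.2000 / 8 = 6.4000
LCL = X̄ − 3·M̄R̄/d₂ = 290.2222 − 3 × 6.4000 / 1.128 = 273.2009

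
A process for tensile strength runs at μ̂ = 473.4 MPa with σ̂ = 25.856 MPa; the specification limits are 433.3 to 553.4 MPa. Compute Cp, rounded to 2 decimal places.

Cp = (USL − LSL) / (6σ̂) = (553.4 − 433.3) / (6 × 25.856) = 120.1000 / 155.1360 = 0.7742

0.77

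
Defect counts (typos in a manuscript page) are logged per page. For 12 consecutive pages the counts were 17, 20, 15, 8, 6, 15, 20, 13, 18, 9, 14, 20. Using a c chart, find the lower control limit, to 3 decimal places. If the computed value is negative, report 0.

3.127

c̄ = (17 + 20 + 15 + 8 + 6 + 15 + 20 + 13 + 18 + 9 + 14 + 20) / 12 = 175 / 12 = 14.5833
LCL = c̄ − 3√c̄ = 14.5833 − 3 × 3.8188 = 3.1269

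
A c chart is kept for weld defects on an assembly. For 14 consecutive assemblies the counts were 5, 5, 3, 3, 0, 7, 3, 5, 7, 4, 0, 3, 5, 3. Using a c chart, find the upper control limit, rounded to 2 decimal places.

9.62

c̄ = (5 + 5 + 3 + 3 + 0 + 7 + 3 + 5 + 7 + 4 + 0 + 3 + 5 + 3) / 14 = 53 / 14 = 3.7857
UCL = c̄ + 3√c̄ = 3.7857 + 3 × √3.7857 = 3.7857 + 3 × 1.9457 = 9.6228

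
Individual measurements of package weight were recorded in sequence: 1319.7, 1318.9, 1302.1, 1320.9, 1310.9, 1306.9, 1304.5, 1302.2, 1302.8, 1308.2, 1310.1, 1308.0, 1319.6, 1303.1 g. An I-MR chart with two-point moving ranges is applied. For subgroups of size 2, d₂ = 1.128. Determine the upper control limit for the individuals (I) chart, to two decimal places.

1328.92

X̄ = (1319.7 + 1318.9 + 1302.1 + 1320.9 + 1310.9 + 1306.9 + 1304.5 + 1302.2 + 1302.8 + 1308.2 + 1310.1 + 1308.0 + 1319.6 + 1303.1) / 14 = 1309.8500
Moving ranges: 0.8, 16.8, 18.8, 10.0, 4.0, 2.4, 2.3, 0.6, 5.4, 1.9, 2.1, 11.6, 16.5; M̄R̄ = 93.2000 / 13 = 7.1692
UCL = X̄ + 3·M̄R̄/d₂ = 1309.8500 + 3 × 7.1692 / 1.128 = 1328.9171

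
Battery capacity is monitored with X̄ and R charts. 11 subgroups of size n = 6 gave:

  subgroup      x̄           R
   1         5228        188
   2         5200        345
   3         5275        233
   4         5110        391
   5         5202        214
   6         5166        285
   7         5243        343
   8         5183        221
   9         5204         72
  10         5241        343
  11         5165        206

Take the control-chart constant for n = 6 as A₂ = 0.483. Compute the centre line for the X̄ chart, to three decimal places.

5201.545

X̄̄ = (5228 + 5200 + 5275 + 5110 + 5202 + 5166 + 5243 + 5183 + 5204 + 5241 + 5165) / 11 = 57217.0000 / 11 = 5201.5455
CL = X̄̄ = 5201.5455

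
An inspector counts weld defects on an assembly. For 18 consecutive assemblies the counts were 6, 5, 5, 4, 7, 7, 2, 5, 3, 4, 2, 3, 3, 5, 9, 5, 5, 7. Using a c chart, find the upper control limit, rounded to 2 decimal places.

11.43

c̄ = (6 + 5 + 5 + 4 + 7 + 7 + 2 + 5 + 3 + 4 + 2 + 3 + 3 + 5 + 9 + 5 + 5 + 7) / 18 = 87 / 18 = 4.8333
UCL = c̄ + 3√c̄ = 4.8333 + 3 × √4.8333 = 4.8333 + 3 × 2.1985 = 11.4288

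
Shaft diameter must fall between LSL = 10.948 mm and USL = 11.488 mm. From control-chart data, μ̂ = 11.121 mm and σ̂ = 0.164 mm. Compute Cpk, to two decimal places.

0.35

Cpu = (USL − μ̂) / (3σ̂) = (11.488 − 11.121) / (3 × 0.164) = 0.7459; Cpl = (μ̂ − LSL) / (3σ̂) = (11.121 − 10.948) / (3 × 0.164) = 0.3516; Cpk = min(Cpu, Cpl) = 0.3516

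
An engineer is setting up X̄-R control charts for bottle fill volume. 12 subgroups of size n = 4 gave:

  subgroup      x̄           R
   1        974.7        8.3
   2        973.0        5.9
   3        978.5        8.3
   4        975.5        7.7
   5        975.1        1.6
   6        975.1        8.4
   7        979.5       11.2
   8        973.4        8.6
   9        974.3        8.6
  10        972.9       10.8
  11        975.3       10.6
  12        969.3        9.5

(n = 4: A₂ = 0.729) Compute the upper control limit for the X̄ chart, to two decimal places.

X̄̄ = (974.7 + 973.0 + 978.5 + 975.5 + 975.1 + 975.1 + 979.5 + 973.4 + 974.3 + 972.9 + 975.3 + 969.3) / 12 = 11696.6000 / 12 = 974.7167
R̄ = (8.3 + 5.9 + 8.3 + 7.7 + 1.6 + 8.4 + 11.2 + 8.6 + 8.6 + 10.8 + 10.6 + 9.5) / 12 = 99.5000 / 12 = 8.2917
UCL = X̄̄ + A₂·R̄ = 974.7167 + 0.729 × 8.2917 = 980.7613

980.76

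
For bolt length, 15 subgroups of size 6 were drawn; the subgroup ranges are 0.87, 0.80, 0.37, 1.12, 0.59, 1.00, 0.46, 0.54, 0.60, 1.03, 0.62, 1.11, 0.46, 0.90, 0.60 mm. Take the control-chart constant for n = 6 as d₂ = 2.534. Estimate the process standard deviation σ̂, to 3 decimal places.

0.291

R̄ = (0.87 + 0.80 + 0.37 + 1.12 + 0.59 + 1.00 + 0.46 + 0.54 + 0.60 + 1.03 + 0.62 + 1.11 + 0.46 + 0.90 + 0.60) / 15 = 0.7380
σ̂ = R̄ / d₂ = 0.7380 / 2.534 = 0.2912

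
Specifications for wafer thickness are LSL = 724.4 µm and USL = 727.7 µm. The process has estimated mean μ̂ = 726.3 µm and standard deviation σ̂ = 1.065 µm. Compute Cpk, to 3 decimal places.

0.438

Cpu = (USL − μ̂) / (3σ̂) = (727.7 − 726.3) / (3 × 1.065) = 0.4382; Cpl = (μ̂ − LSL) / (3σ̂) = (726.3 − 724.4) / (3 × 1.065) = 0.5947; Cpk = min(Cpu, Cpl) = 0.4382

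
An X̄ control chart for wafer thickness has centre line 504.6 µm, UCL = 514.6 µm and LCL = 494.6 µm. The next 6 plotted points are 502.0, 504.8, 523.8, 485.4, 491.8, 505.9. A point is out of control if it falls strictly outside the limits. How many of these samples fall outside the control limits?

Compare each point to [494.6, 514.6]: sample 3 = 523.8 > UCL; sample 4 = 485.4 < LCL; sample 5 = 491.8 < LCL.

3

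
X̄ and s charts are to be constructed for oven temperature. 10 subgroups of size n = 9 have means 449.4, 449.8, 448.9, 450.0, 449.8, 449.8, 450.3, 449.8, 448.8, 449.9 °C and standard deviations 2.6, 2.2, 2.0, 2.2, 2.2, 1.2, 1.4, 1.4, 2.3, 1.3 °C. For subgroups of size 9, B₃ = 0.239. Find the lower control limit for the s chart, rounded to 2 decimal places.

0.45

s̄ = (2.6 + 2.2 + 2.0 + 2.2 + 2.2 + 1.2 + 1.4 + 1.4 + 2.3 + 1.3) / 10 = 1.8800
LCL_s = B₃·s̄ = 0.239 × 1.8800 = 0.4493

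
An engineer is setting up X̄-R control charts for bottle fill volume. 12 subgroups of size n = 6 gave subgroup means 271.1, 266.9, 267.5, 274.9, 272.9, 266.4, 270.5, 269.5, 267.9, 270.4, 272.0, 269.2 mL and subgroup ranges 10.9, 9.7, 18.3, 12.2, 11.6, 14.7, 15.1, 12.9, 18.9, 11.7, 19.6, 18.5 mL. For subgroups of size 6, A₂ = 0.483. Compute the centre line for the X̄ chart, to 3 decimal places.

X̄̄ = (271.1 + 266.9 + 267.5 + 274.9 + 272.9 + 266.4 + 270.5 + 269.5 + 267.9 + 270.4 + 272.0 + 269.2) / 12 = 3239.2000 / 12 = 269.9333
CL = X̄̄ = 269.9333

269.933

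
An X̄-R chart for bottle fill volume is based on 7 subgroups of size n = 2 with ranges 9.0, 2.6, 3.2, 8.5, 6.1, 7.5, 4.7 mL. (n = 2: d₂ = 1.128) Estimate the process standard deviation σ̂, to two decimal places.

5.27

R̄ = (9.0 + 2.6 + 3.2 + 8.5 + 6.1 + 7.5 + 4.7) / 7 = 5.9429
σ̂ = R̄ / d₂ = 5.9429 / 1.128 = 5.2685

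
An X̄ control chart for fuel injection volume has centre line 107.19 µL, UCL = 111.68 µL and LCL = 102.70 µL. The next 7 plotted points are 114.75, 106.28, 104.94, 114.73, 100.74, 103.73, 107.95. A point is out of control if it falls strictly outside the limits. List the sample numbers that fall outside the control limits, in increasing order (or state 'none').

Compare each point to [102.70, 111.68]: sample 1 = 114.75 > UCL; sample 4 = 114.73 > UCL; sample 5 = 100.74 < LCL.

1, 4, 5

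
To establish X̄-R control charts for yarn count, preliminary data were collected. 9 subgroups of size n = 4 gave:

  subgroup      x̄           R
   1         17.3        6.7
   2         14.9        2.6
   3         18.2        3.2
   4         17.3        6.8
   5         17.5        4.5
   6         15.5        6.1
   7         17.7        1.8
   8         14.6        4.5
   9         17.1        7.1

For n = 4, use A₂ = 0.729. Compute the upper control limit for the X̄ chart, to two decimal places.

X̄̄ = (17.3 + 14.9 + 18.2 + 17.3 + 17.5 + 15.5 + 17.7 + 14.6 + 17.1) / 9 = 150.1000 / 9 = 16.6778
R̄ = (6.7 + 2.6 + 3.2 + 6.8 + 4.5 + 6.1 + 1.8 + 4.5 + 7.1) / 9 = 43.3000 / 9 = 4.8111
UCL = X̄̄ + A₂·R̄ = 16.6778 + 0.729 × 4.8111 = 20.1851

20.19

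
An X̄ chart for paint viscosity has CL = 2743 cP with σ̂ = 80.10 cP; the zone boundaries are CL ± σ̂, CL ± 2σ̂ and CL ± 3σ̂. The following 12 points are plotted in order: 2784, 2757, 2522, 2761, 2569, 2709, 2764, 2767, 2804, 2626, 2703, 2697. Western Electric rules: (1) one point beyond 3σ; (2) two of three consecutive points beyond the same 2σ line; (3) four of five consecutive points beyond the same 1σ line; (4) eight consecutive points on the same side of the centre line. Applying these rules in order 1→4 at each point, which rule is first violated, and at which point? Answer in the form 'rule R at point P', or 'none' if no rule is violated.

rule 2 at point 5

Zone of each point (C = within 1σ̂, B = 1σ̂–2σ̂, A = 2σ̂–3σ̂, * = beyond 3σ̂; sign = side of CL): 1:+C, 2:+C, 3:-A, 4:+C, 5:-A, 6:-C, 7:+C, 8:+C, 9:+C, 10:-B, 11:-C, 12:-C
Rule 2 (two of three consecutive points beyond the same 2σ limit) is satisfied at point 5.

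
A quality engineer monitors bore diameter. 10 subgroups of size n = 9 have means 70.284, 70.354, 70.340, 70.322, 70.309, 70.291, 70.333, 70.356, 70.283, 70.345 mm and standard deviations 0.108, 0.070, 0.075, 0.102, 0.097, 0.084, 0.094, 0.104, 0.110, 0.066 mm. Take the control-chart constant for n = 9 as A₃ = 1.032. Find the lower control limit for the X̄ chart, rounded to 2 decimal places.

70.23

X̄̄ = (70.284 + 70.354 + 70.340 + 70.322 + 70.309 + 70.291 + 70.333 + 70.356 + 70.283 + 70.345) / 10 = 70.3217
s̄ = (0.108 + 0.070 + 0.075 + 0.102 + 0.097 + 0.084 + 0.094 + 0.104 + 0.110 + 0.066) / 10 = 0.0910
LCL = X̄̄ − A₃·s̄ = 70.3217 − 1.032 × 0.0910 = 70.2278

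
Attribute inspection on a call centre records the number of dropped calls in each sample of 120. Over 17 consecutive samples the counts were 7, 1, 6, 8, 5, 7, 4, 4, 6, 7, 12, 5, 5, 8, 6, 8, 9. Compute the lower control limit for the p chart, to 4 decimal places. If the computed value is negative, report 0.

0.0000

p̄ = Σdᵢ / (k·n) = 108 / (17 × 120) = 0.05294
LCL = p̄ − 3·√(p̄(1−p̄)/n) = 0.05294 − 3 × 0.02044 = -0.00838 → 0 (negative, so LCL = 0)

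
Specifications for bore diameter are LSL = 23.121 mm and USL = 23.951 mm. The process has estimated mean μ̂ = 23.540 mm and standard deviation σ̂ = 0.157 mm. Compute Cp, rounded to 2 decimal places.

Cp = (USL − LSL) / (6σ̂) = (23.951 − 23.121) / (6 × 0.157) = 0.8300 / 0.9420 = 0.8811

0.88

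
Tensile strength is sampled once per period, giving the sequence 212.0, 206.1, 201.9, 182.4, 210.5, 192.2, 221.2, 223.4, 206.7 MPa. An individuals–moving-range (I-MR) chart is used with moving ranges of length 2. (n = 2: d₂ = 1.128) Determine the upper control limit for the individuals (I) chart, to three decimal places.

247.457

X̄ = (212.0 + 206.1 + 201.9 + 182.4 + 210.5 + 192.2 + 221.2 + 223.4 + 206.7) / 9 = 206.2667
Moving ranges: 5.9, 4.2, 19.5, 28.1, 18.3, 29.0, 2.2, 16.7; M̄R̄ = 123.9000 / 8 = 15.4875
UCL = X̄ + 3·M̄R̄/d₂ = 206.2667 + 3 × 15.4875 / 1.128 = 247.4568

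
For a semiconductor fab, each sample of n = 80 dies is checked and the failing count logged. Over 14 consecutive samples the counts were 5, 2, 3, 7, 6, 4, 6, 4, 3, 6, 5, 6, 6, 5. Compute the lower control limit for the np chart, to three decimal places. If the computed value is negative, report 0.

0.000

p̄ = Σdᵢ / (k·n) = 68 / (14 × 80) = 0.06071
LCL = np̄ − 3·√(np̄(1−p̄)) = 4.8571 − 3 × 2.1359 = -1.5507 → 0 (negative, so LCL = 0)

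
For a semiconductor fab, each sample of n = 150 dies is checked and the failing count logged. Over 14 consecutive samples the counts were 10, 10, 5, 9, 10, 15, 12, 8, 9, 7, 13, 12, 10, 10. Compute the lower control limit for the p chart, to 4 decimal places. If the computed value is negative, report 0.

p̄ = Σdᵢ / (k·n) = 140 / (14 × 150) = 0.06667
LCL = p̄ − 3·√(p̄(1−p̄)/n) = 0.06667 − 3 × 0.02037 = 0.00557

0.0056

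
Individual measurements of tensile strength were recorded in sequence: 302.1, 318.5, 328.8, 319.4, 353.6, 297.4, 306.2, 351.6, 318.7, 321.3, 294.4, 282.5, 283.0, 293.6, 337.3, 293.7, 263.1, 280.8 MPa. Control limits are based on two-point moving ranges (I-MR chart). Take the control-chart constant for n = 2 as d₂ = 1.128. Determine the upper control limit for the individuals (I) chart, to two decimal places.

370.96

X̄ = (302.1 + 318.5 + 328.8 + 319.4 + 353.6 + 297.4 + 306.2 + 351.6 + 318.7 + 321.3 + 294.4 + 282.5 + 283.0 + 293.6 + 337.3 + 293.7 + 263.1 + 280.8) / 18 = 308.1111
Moving ranges: 16.4, 10.3, 9.4, 34.2, 56.2, 8.8, 45.4, 32.9, 2.6, 26.9, 11.9, 0.5, 10.6, 43.7, 43.6, 30.6, 17.7; M̄R̄ = 401.7000 / 17 = 23.6294
UCL = X̄ + 3·M̄R̄/d₂ = 308.1111 + 3 × 23.6294 / 1.128 = 370.9553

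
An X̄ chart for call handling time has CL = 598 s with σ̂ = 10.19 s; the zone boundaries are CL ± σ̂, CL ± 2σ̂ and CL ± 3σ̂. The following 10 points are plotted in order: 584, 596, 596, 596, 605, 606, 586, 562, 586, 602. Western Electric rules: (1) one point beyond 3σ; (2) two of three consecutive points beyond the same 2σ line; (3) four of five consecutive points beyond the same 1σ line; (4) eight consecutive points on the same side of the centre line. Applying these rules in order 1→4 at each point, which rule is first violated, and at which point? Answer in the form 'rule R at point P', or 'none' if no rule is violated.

Zone of each point (C = within 1σ̂, B = 1σ̂–2σ̂, A = 2σ̂–3σ̂, * = beyond 3σ̂; sign = side of CL): 1:-B, 2:-C, 3:-C, 4:-C, 5:+C, 6:+C, 7:-B, 8:-*, 9:-B, 10:+C
Rule 1 (one point beyond the 3σ limits) is satisfied at point 8.

rule 1 at point 8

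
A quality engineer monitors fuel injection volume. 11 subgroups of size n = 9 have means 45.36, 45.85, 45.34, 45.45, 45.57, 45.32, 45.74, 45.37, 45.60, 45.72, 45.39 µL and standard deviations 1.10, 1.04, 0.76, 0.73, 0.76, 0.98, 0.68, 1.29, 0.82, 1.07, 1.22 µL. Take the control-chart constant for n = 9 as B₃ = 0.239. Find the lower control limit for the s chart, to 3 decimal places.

s̄ = (1.10 + 1.04 + 0.76 + 0.73 + 0.76 + 0.98 + 0.68 + 1.29 + 0.82 + 1.07 + 1.22) / 11 = 0.9500
LCL_s = B₃·s̄ = 0.239 × 0.9500 = 0.2270

0.227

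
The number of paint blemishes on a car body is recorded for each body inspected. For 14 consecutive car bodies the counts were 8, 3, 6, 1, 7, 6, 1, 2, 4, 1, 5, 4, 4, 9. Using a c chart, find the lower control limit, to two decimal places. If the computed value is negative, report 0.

0.00

c̄ = (8 + 3 + 6 + 1 + 7 + 6 + 1 + 2 + 4 + 1 + 5 + 4 + 4 + 9) / 14 = 61 / 14 = 4.3571
LCL = c̄ − 3√c̄ = 4.3571 − 3 × 2.0874 = -1.9050 → 0 (cannot be negative)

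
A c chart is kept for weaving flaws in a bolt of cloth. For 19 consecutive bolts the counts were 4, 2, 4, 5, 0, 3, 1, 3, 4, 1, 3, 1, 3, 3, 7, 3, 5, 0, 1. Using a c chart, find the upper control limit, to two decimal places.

7.80

c̄ = (4 + 2 + 4 + 5 + 0 + 3 + 1 + 3 + 4 + 1 + 3 + 1 + 3 + 3 + 7 + 3 + 5 + 0 + 1) / 19 = 53 / 19 = 2.7895
UCL = c̄ + 3√c̄ = 2.7895 + 3 × √2.7895 = 2.7895 + 3 × 1.6702 = 7.8000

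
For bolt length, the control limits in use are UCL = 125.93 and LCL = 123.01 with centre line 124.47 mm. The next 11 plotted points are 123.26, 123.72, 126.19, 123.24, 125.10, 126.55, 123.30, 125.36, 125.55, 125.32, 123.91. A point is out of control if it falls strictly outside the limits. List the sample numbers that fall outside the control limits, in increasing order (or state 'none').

3, 6

Compare each point to [123.01, 125.93]: sample 3 = 126.19 > UCL; sample 6 = 126.55 > UCL.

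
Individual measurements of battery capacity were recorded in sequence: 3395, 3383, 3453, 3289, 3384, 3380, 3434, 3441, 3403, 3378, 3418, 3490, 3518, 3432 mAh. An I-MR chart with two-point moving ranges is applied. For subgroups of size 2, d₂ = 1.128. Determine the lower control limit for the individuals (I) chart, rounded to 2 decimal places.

3271.96

X̄ = (3395 + 3383 + 3453 + 3289 + 3384 + 3380 + 3434 + 3441 + 3403 + 3378 + 3418 + 3490 + 3518 + 3432) / 14 = 3414.1429
Moving ranges: 12, 70, 164, 95, 4, 54, 7, 38, 25, 40, 72, 28, 86; M̄R̄ = 695.0000 / 13 = 53.4615
LCL = X̄ − 3·M̄R̄/d₂ = 3414.1429 − 3 × 53.4615 / 1.128 = 3271.9579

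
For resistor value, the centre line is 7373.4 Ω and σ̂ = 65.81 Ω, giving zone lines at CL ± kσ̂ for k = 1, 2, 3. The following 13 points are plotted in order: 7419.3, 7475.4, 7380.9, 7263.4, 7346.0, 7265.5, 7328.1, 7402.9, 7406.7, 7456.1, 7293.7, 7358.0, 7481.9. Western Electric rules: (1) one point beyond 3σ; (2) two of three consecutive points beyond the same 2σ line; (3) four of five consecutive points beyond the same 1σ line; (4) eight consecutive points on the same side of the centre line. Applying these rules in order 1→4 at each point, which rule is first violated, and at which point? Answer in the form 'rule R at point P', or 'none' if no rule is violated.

Zone of each point (C = within 1σ̂, B = 1σ̂–2σ̂, A = 2σ̂–3σ̂, * = beyond 3σ̂; sign = side of CL): 1:+C, 2:+B, 3:+C, 4:-B, 5:-C, 6:-B, 7:-C, 8:+C, 9:+C, 10:+B, 11:-B, 12:-C, 13:+B
No rule fires across all 13 points.

none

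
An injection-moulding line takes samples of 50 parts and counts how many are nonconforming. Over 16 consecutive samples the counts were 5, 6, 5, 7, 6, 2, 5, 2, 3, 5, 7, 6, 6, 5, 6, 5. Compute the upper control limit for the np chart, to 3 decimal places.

11.462

p̄ = Σdᵢ / (k·n) = 81 / (16 × 50) = 0.10125
UCL = np̄ + 3·√(np̄(1−p̄)) = 5.0625 + 3 × √(5.0625×0.89875) = 5.0625 + 3 × 2.1331 = 11.4617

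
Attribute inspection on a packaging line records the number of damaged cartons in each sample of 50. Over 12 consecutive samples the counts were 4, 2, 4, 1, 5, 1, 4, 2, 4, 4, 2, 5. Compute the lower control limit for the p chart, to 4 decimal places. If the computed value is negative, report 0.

0.0000

p̄ = Σdᵢ / (k·n) = 38 / (12 × 50) = 0.06333
LCL = p̄ − 3·√(p̄(1−p̄)/n) = 0.06333 − 3 × 0.03444 = -0.04000 → 0 (negative, so LCL = 0)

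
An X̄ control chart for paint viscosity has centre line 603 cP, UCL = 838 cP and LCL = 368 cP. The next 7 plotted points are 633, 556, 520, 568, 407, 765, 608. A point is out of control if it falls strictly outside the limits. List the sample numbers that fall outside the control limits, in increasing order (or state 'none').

none

All 7 points lie within [368, 838].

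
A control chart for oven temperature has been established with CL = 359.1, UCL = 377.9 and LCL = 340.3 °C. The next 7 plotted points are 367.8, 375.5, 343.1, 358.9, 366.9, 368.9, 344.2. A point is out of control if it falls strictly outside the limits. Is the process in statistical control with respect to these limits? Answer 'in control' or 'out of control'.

All 7 points lie within [340.3, 377.9].

in control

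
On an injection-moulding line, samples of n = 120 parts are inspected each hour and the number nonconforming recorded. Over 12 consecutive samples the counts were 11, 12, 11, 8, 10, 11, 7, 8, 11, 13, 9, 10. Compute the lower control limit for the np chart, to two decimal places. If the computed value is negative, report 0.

0.97

p̄ = Σdᵢ / (k·n) = 121 / (12 × 120) = 0.08403
LCL = np̄ − 3·√(np̄(1−p̄)) = 10.0833 − 3 × 3.0391 = 0.9661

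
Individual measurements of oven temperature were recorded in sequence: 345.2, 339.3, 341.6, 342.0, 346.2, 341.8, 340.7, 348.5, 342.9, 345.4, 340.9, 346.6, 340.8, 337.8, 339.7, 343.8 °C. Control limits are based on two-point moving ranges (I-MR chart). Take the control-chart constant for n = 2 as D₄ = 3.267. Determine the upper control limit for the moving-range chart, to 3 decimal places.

12.894

Moving ranges: 5.9, 2.3, 0.4, 4.2, 4.4, 1.1, 7.8, 5.6, 2.5, 4.5, 5.7, 5.8, 3.0, 1.9, 4.1; M̄R̄ = 59.2000 / 15 = 3.9467
UCL_MR = D₄·M̄R̄ = 3.267 × 3.9467 = 12.8938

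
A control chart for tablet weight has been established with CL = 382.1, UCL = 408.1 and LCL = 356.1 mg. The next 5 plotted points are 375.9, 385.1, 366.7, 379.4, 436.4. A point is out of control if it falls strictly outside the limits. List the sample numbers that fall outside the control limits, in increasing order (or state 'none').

5

Compare each point to [356.1, 408.1]: sample 5 = 436.4 > UCL.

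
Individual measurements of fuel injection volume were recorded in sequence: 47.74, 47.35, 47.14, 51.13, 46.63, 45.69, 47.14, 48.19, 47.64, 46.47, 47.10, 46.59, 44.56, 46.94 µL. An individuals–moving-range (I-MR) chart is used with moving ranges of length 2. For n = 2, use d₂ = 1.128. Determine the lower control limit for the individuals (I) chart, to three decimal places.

X̄ = (47.74 + 47.35 + 47.14 + 51.13 + 46.63 + 45.69 + 47.14 + 48.19 + 47.64 + 46.47 + 47.10 + 46.59 + 44.56 + 46.94) / 14 = 47.1650
Moving ranges: 0.39, 0.21, 3.99, 4.50, 0.94, 1.45, 1.05, 0.55, 1.17, 0.63, 0.51, 2.03, 2.38; M̄R̄ = 19.8000 / 13 = 1.5231
LCL = X̄ − 3·M̄R̄/d₂ = 47.1650 − 3 × 1.5231 / 1.128 = 43.1143

43.114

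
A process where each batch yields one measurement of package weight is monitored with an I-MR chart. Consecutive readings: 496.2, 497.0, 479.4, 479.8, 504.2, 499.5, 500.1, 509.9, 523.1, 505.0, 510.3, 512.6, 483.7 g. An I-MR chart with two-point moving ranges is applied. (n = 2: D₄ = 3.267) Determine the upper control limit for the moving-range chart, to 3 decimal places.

Moving ranges: 0.8, 17.6, 0.4, 24.4, 4.7, 0.6, 9.8, 13.2, 18.1, 5.3, 2.3, 28.9; M̄R̄ = 126.1000 / 12 = 10.5083
UCL_MR = D₄·M̄R̄ = 3.267 × 10.5083 = 34.3307

34.331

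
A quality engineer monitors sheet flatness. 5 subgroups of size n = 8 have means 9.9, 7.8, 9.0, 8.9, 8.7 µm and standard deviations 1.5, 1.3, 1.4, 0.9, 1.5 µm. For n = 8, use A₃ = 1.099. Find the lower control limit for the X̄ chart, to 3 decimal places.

X̄̄ = (9.9 + 7.8 + 9.0 + 8.9 + 8.7) / 5 = 8.8600
s̄ = (1.5 + 1.3 + 1.4 + 0.9 + 1.5) / 5 = 1.3200
LCL = X̄̄ − A₃·s̄ = 8.8600 − 1.099 × 1.3200 = 7.4093

7.409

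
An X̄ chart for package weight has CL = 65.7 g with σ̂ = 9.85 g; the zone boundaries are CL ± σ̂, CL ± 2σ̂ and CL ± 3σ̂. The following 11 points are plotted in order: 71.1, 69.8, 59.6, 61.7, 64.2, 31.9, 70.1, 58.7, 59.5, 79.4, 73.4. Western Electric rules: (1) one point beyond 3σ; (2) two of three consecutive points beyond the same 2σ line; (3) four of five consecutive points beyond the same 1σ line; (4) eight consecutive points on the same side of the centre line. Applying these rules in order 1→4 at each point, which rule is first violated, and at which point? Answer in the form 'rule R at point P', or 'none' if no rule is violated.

Zone of each point (C = within 1σ̂, B = 1σ̂–2σ̂, A = 2σ̂–3σ̂, * = beyond 3σ̂; sign = side of CL): 1:+C, 2:+C, 3:-C, 4:-C, 5:-C, 6:-*, 7:+C, 8:-C, 9:-C, 10:+B, 11:+C
Rule 1 (one point beyond the 3σ limits) is satisfied at point 6.

rule 1 at point 6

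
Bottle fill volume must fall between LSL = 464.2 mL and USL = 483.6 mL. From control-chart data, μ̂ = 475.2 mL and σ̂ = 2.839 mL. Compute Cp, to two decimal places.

1.14

Cp = (USL − LSL) / (6σ̂) = (483.6 − 464.2) / (6 × 2.839) = 19.4000 / 17.0340 = 1.1389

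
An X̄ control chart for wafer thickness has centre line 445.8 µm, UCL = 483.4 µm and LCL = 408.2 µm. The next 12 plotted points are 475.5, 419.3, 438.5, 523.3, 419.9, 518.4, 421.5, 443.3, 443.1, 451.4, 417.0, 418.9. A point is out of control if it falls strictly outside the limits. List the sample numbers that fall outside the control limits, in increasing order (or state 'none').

Compare each point to [408.2, 483.4]: sample 4 = 523.3 > UCL; sample 6 = 518.4 > UCL.

4, 6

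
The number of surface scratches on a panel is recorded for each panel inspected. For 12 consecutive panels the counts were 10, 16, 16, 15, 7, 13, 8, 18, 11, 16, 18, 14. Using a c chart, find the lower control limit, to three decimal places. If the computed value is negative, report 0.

c̄ = (10 + 16 + 16 + 15 + 7 + 13 + 8 + 18 + 11 + 16 + 18 + 14) / 12 = 162 / 12 = 13.5000
LCL = c̄ − 3√c̄ = 13.5000 − 3 × 3.6742 = 2.4773

2.477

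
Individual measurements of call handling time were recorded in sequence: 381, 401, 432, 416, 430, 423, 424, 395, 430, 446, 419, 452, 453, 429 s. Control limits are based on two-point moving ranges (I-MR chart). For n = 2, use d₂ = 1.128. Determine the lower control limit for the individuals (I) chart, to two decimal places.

X̄ = (381 + 401 + 432 + 416 + 430 + 423 + 424 + 395 + 430 + 446 + 419 + 452 + 453 + 429) / 14 = 423.6429
Moving ranges: 20, 31, 16, 14, 7, 1, 29, 35, 16, 27, 33, 1, 24; M̄R̄ = 254.0000 / 13 = 19.5385
LCL = X̄ − 3·M̄R̄/d₂ = 423.6429 − 3 × 19.5385 / 1.128 = 371.6789

371.68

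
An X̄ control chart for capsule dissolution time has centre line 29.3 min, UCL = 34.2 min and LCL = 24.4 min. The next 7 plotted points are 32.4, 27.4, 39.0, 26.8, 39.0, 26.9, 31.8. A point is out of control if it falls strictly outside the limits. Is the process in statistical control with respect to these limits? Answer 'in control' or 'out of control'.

out of control

Compare each point to [24.4, 34.2]: sample 3 = 39.0 > UCL; sample 5 = 39.0 > UCL.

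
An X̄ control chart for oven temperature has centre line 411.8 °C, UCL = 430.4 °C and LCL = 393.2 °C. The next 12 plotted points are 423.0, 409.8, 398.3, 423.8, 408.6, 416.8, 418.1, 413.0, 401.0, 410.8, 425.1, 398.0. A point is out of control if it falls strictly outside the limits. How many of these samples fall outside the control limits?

All 12 points lie within [393.2, 430.4].

0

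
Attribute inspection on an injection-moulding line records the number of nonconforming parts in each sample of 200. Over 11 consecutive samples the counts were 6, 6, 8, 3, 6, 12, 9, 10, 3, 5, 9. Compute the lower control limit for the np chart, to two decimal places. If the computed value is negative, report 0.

p̄ = Σdᵢ / (k·n) = 77 / (11 × 200) = 0.03500
LCL = np̄ − 3·√(np̄(1−p̄)) = 7.0000 − 3 × 2.5990 = -0.7971 → 0 (negative, so LCL = 0)

0.00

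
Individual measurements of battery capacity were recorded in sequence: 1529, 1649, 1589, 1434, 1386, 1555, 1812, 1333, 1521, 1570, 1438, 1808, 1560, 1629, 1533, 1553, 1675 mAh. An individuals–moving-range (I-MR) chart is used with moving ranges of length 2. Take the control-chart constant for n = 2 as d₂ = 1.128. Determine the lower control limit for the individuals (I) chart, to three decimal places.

X̄ = (1529 + 1649 + 1589 + 1434 + 1386 + 1555 + 1812 + 1333 + 1521 + 1570 + 1438 + 1808 + 1560 + 1629 + 1533 + 1553 + 1675) / 17 = 1563.1765
Moving ranges: 120, 60, 155, 48, 169, 257, 479, 188, 49, 132, 370, 248, 69, 96, 20, 122; M̄R̄ = 2582.0000 / 16 = 161.3750
LCL = X̄ − 3·M̄R̄/d₂ = 1563.1765 − 3 × 161.3750 / 1.128 = 1133.9876

1133.988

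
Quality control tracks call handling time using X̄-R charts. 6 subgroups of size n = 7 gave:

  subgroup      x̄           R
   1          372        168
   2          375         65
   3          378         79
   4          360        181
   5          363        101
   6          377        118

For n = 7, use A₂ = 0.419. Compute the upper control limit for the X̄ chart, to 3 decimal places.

X̄̄ = (372 + 375 + 378 + 360 + 363 + 377) / 6 = 2225.0000 / 6 = 370.8333
R̄ = (168 + 65 + 79 + 181 + 101 + 118) / 6 = 712.0000 / 6 = 118.6667
UCL = X̄̄ + A₂·R̄ = 370.8333 + 0.419 × 118.6667 = 420.5547

420.555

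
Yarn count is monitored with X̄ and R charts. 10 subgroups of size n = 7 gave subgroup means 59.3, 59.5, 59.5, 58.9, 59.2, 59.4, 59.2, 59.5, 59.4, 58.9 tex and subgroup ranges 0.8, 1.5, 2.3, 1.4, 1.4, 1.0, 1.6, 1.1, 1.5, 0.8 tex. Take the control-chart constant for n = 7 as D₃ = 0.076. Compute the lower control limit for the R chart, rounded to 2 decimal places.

0.10

R̄ = (0.8 + 1.5 + 2.3 + 1.4 + 1.4 + 1.0 + 1.6 + 1.1 + 1.5 + 0.8) / 10 = 13.4000 / 10 = 1.3400
LCL_R = D₃·R̄ = 0.076 × 1.3400 = 0.1018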